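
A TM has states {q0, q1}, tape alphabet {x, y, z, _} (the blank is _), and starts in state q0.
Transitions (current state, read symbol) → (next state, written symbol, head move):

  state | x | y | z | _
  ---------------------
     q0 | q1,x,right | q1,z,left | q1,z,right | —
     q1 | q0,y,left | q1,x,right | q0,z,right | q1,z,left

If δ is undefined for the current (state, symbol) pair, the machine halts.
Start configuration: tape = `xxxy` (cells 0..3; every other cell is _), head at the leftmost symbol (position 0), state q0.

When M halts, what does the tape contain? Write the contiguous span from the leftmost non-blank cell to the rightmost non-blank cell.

xxxxz

q0 | [x]xxy__   read x → write x, move right, go to q1
q1 | x[x]xy__   read x → write y, move left, go to q0
q0 | [x]yxy__   read x → write x, move right, go to q1
q1 | x[y]xy__   read y → write x, move right, go to q1
q1 | xx[x]y__   read x → write y, move left, go to q0
q0 | x[x]yy__   read x → write x, move right, go to q1
q1 | xx[y]y__   read y → write x, move right, go to q1
q1 | xxx[y]__   read y → write x, move right, go to q1
q1 | xxxx[_]_   read _ → write z, move left, go to q1
q1 | xxx[x]z_   read x → write y, move left, go to q0
q0 | xx[x]yz_   read x → write x, move right, go to q1
q1 | xxx[y]z_   read y → write x, move right, go to q1
q1 | xxxx[z]_   read z → write z, move right, go to q0
q0 | xxxxz[_]
The non-blank tape span at halt is xxxxz.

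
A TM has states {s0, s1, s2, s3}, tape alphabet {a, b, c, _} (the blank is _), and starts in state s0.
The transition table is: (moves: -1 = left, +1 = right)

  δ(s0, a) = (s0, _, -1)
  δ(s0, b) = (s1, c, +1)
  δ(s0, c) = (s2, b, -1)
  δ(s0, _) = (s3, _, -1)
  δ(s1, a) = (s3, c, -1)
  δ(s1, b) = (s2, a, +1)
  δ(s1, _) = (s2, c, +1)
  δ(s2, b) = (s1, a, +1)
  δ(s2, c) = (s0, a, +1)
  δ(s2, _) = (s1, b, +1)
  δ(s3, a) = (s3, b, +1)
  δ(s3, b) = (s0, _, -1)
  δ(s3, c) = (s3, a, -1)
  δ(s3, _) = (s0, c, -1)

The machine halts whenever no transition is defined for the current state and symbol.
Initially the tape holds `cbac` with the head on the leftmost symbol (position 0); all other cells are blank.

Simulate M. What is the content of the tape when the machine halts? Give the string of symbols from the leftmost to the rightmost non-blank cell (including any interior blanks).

state=s0 head=0 tape=_[c]bac   (s0,c)→(s2,b,-1)
state=s2 head=-1 tape=[_]bbac   (s2,_)→(s1,b,+1)
state=s1 head=0 tape=b[b]bac   (s1,b)→(s2,a,+1)
state=s2 head=1 tape=ba[b]ac   (s2,b)→(s1,a,+1)
state=s1 head=2 tape=baa[a]c   (s1,a)→(s3,c,-1)
state=s3 head=1 tape=ba[a]cc   (s3,a)→(s3,b,+1)
state=s3 head=2 tape=bab[c]c   (s3,c)→(s3,a,-1)
state=s3 head=1 tape=ba[b]ac   (s3,b)→(s0,_,-1)
state=s0 head=0 tape=b[a]_ac   (s0,a)→(s0,_,-1)
state=s0 head=-1 tape=[b]__ac   (s0,b)→(s1,c,+1)
state=s1 head=0 tape=c[_]_ac   (s1,_)→(s2,c,+1)
state=s2 head=1 tape=cc[_]ac   (s2,_)→(s1,b,+1)
state=s1 head=2 tape=ccb[a]c   (s1,a)→(s3,c,-1)
state=s3 head=1 tape=cc[b]cc   (s3,b)→(s0,_,-1)
state=s0 head=0 tape=c[c]_cc   (s0,c)→(s2,b,-1)
state=s2 head=-1 tape=[c]b_cc   (s2,c)→(s0,a,+1)
state=s0 head=0 tape=a[b]_cc   (s0,b)→(s1,c,+1)
state=s1 head=1 tape=ac[_]cc   (s1,_)→(s2,c,+1)
state=s2 head=2 tape=acc[c]c   (s2,c)→(s0,a,+1)
state=s0 head=3 tape=acca[c]   (s0,c)→(s2,b,-1)
state=s2 head=2 tape=acc[a]b
The non-blank tape span at halt is accab.

accab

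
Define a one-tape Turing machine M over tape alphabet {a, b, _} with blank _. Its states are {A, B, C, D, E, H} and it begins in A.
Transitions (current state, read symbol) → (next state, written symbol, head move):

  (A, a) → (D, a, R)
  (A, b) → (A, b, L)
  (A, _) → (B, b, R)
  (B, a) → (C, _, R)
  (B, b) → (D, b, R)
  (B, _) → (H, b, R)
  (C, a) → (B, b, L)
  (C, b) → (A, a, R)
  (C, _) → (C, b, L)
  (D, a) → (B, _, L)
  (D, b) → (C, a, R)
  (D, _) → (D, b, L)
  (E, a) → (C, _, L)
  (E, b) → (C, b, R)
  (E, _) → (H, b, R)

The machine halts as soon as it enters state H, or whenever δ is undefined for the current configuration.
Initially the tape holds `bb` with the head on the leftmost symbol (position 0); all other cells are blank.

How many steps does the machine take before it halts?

state=A head=0 tape=_[b]b____   (A,b)→(A,b,L)
state=A head=-1 tape=[_]bb____   (A,_)→(B,b,R)
state=B head=0 tape=b[b]b____   (B,b)→(D,b,R)
state=D head=1 tape=bb[b]____   (D,b)→(C,a,R)
state=C head=2 tape=bba[_]___   (C,_)→(C,b,L)
state=C head=1 tape=bb[a]b___   (C,a)→(B,b,L)
state=B head=0 tape=b[b]bb___   (B,b)→(D,b,R)
state=D head=1 tape=bb[b]b___   (D,b)→(C,a,R)
state=C head=2 tape=bba[b]___   (C,b)→(A,a,R)
state=A head=3 tape=bbaa[_]__   (A,_)→(B,b,R)
state=B head=4 tape=bbaab[_]_   (B,_)→(H,b,R)
state=H head=5 tape=bbaabb[_]
M halts after 11 transitions.

11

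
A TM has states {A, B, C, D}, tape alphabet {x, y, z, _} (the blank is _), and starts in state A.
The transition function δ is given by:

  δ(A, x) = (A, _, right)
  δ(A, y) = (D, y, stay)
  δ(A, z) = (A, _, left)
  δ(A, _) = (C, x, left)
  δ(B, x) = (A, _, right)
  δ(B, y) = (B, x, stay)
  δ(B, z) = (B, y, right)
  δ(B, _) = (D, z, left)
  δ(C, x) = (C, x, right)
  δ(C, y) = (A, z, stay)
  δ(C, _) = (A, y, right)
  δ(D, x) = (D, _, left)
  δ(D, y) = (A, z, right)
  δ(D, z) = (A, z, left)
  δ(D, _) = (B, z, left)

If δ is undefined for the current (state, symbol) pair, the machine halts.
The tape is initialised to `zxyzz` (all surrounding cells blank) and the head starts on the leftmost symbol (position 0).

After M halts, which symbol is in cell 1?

z

A | __[z]xyzz   read z → write _, move left, go to A
A | _[_]_xyzz   read _ → write x, move left, go to C
C | [_]x_xyzz   read _ → write y, move right, go to A
A | y[x]_xyzz   read x → write _, move right, go to A
A | y_[_]xyzz   read _ → write x, move left, go to C
C | y[_]xxyzz   read _ → write y, move right, go to A
A | yy[x]xyzz   read x → write _, move right, go to A
A | yy_[x]yzz   read x → write _, move right, go to A
A | yy__[y]zz   read y → write y, move stay, go to D
D | yy__[y]zz   read y → write z, move right, go to A
A | yy__z[z]z   read z → write _, move left, go to A
A | yy__[z]_z   read z → write _, move left, go to A
A | yy_[_]__z   read _ → write x, move left, go to C
C | yy[_]x__z   read _ → write y, move right, go to A
A | yyy[x]__z   read x → write _, move right, go to A
A | yyy_[_]_z   read _ → write x, move left, go to C
C | yyy[_]x_z   read _ → write y, move right, go to A
A | yyyy[x]_z   read x → write _, move right, go to A
A | yyyy_[_]z   read _ → write x, move left, go to C
C | yyyy[_]xz   read _ → write y, move right, go to A
A | yyyyy[x]z   read x → write _, move right, go to A
A | yyyyy_[z]   read z → write _, move left, go to A
A | yyyyy[_]_   read _ → write x, move left, go to C
C | yyyy[y]x_   read y → write z, move stay, go to A
A | yyyy[z]x_   read z → write _, move left, go to A
A | yyy[y]_x_   read y → write y, move stay, go to D
D | yyy[y]_x_   read y → write z, move right, go to A
A | yyyz[_]x_   read _ → write x, move left, go to C
C | yyy[z]xx_
Cell 1 holds z when M halts.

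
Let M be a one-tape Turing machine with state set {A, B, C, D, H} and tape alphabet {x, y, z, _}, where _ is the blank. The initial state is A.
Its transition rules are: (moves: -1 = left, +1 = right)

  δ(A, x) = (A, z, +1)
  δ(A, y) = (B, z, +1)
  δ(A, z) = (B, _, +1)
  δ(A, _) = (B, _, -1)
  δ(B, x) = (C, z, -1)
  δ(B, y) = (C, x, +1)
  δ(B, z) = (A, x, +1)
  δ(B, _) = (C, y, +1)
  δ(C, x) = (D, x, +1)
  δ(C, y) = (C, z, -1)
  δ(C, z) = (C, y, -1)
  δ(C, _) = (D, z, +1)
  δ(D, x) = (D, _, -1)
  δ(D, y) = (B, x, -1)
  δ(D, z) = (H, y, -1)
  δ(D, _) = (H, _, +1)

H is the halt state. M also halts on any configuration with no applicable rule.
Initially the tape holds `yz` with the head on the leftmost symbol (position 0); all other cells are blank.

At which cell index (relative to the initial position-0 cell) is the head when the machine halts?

5

state=A head=0 tape=_[y]z____   (A,y)→(B,z,+1)
state=B head=1 tape=_z[z]____   (B,z)→(A,x,+1)
state=A head=2 tape=_zx[_]___   (A,_)→(B,_,-1)
state=B head=1 tape=_z[x]____   (B,x)→(C,z,-1)
state=C head=0 tape=_[z]z____   (C,z)→(C,y,-1)
state=C head=-1 tape=[_]yz____   (C,_)→(D,z,+1)
state=D head=0 tape=z[y]z____   (D,y)→(B,x,-1)
state=B head=-1 tape=[z]xz____   (B,z)→(A,x,+1)
state=A head=0 tape=x[x]z____   (A,x)→(A,z,+1)
state=A head=1 tape=xz[z]____   (A,z)→(B,_,+1)
state=B head=2 tape=xz_[_]___   (B,_)→(C,y,+1)
state=C head=3 tape=xz_y[_]__   (C,_)→(D,z,+1)
state=D head=4 tape=xz_yz[_]_   (D,_)→(H,_,+1)
state=H head=5 tape=xz_yz_[_]
At halt the head is at cell 5.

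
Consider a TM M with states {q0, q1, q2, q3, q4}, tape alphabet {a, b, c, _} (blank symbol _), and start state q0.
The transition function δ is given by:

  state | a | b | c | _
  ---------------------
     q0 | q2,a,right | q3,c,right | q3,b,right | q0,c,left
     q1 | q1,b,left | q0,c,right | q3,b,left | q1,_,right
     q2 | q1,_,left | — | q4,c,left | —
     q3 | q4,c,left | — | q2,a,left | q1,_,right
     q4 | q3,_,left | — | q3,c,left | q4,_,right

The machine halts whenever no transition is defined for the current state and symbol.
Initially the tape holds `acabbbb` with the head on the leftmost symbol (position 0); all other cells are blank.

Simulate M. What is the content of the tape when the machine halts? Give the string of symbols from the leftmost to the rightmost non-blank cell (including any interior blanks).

cabbbb

state=q0 head=0 tape=_[a]cabbbb   (q0,a)→(q2,a,right)
state=q2 head=1 tape=_a[c]abbbb   (q2,c)→(q4,c,left)
state=q4 head=0 tape=_[a]cabbbb   (q4,a)→(q3,_,left)
state=q3 head=-1 tape=[_]_cabbbb   (q3,_)→(q1,_,right)
state=q1 head=0 tape=_[_]cabbbb   (q1,_)→(q1,_,right)
state=q1 head=1 tape=__[c]abbbb   (q1,c)→(q3,b,left)
state=q3 head=0 tape=_[_]babbbb   (q3,_)→(q1,_,right)
state=q1 head=1 tape=__[b]abbbb   (q1,b)→(q0,c,right)
state=q0 head=2 tape=__c[a]bbbb   (q0,a)→(q2,a,right)
state=q2 head=3 tape=__ca[b]bbb
The non-blank tape span at halt is cabbbb.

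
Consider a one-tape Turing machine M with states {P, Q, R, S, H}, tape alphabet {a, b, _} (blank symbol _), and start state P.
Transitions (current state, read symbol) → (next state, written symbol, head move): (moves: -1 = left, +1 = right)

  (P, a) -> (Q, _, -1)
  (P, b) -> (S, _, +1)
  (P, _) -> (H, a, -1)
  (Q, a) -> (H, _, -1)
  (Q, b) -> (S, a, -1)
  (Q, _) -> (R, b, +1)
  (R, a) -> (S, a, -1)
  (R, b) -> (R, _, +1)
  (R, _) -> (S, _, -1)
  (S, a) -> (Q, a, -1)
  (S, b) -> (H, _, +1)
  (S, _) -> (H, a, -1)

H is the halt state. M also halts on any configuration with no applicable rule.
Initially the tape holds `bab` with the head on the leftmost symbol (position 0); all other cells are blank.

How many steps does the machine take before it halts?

P | [b]ab   read b → write _, move +1, go to S
S | _[a]b   read a → write a, move -1, go to Q
Q | [_]ab   read _ → write b, move +1, go to R
R | b[a]b   read a → write a, move -1, go to S
S | [b]ab   read b → write _, move +1, go to H
H | _[a]b
M halts after 5 transitions.

5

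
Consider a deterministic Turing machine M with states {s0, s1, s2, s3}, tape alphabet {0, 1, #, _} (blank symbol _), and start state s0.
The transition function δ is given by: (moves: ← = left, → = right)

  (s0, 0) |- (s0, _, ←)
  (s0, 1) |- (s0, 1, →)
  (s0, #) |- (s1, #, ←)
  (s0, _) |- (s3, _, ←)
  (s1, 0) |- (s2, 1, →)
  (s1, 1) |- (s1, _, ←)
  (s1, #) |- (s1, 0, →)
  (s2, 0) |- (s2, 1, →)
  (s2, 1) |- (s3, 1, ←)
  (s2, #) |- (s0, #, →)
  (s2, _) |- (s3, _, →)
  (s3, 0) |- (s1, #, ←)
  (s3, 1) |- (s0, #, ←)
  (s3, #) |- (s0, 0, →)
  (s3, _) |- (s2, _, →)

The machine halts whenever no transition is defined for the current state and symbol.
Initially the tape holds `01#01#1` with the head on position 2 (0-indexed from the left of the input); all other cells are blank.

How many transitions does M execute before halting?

15

state=s0 head=2 tape=__01[#]01#1   (s0,#)→(s1,#,←)
state=s1 head=1 tape=__0[1]#01#1   (s1,1)→(s1,_,←)
state=s1 head=0 tape=__[0]_#01#1   (s1,0)→(s2,1,→)
state=s2 head=1 tape=__1[_]#01#1   (s2,_)→(s3,_,→)
state=s3 head=2 tape=__1_[#]01#1   (s3,#)→(s0,0,→)
state=s0 head=3 tape=__1_0[0]1#1   (s0,0)→(s0,_,←)
state=s0 head=2 tape=__1_[0]_1#1   (s0,0)→(s0,_,←)
state=s0 head=1 tape=__1[_]__1#1   (s0,_)→(s3,_,←)
state=s3 head=0 tape=__[1]___1#1   (s3,1)→(s0,#,←)
state=s0 head=-1 tape=_[_]#___1#1   (s0,_)→(s3,_,←)
state=s3 head=-2 tape=[_]_#___1#1   (s3,_)→(s2,_,→)
state=s2 head=-1 tape=_[_]#___1#1   (s2,_)→(s3,_,→)
state=s3 head=0 tape=__[#]___1#1   (s3,#)→(s0,0,→)
state=s0 head=1 tape=__0[_]__1#1   (s0,_)→(s3,_,←)
state=s3 head=0 tape=__[0]___1#1   (s3,0)→(s1,#,←)
state=s1 head=-1 tape=_[_]#___1#1
M halts after 15 transitions.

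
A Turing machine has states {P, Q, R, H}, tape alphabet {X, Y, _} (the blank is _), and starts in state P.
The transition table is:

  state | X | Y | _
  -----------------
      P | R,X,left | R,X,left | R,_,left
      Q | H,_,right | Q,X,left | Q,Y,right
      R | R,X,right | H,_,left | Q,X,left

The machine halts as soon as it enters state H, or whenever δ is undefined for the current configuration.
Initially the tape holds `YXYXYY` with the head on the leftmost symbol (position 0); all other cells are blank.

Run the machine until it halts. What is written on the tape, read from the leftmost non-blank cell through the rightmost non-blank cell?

P | __[Y]XYXYY   read Y → write X, move left, go to R
R | _[_]XXYXYY   read _ → write X, move left, go to Q
Q | [_]XXXYXYY   read _ → write Y, move right, go to Q
Q | Y[X]XXYXYY   read X → write _, move right, go to H
H | Y_[X]XYXYY
The non-blank tape span at halt is Y_XXYXYY.

Y_XXYXYY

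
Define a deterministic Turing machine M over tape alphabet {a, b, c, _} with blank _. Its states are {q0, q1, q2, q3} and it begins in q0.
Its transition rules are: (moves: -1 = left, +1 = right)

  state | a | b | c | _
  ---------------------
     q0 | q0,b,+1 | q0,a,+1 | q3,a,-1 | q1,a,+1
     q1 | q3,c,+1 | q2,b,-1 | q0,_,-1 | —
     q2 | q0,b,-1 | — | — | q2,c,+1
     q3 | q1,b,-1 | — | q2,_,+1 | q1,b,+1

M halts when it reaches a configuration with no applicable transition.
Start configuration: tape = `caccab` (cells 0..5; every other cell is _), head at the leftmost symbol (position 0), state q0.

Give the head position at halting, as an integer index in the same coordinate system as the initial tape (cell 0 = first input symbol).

q0 | _[c]accab   read c → write a, move -1, go to q3
q3 | [_]aaccab   read _ → write b, move +1, go to q1
q1 | b[a]accab   read a → write c, move +1, go to q3
q3 | bc[a]ccab   read a → write b, move -1, go to q1
q1 | b[c]bccab   read c → write _, move -1, go to q0
q0 | [b]_bccab   read b → write a, move +1, go to q0
q0 | a[_]bccab   read _ → write a, move +1, go to q1
q1 | aa[b]ccab   read b → write b, move -1, go to q2
q2 | a[a]bccab   read a → write b, move -1, go to q0
q0 | [a]bbccab   read a → write b, move +1, go to q0
q0 | b[b]bccab   read b → write a, move +1, go to q0
q0 | ba[b]ccab   read b → write a, move +1, go to q0
q0 | baa[c]cab   read c → write a, move -1, go to q3
q3 | ba[a]acab   read a → write b, move -1, go to q1
q1 | b[a]bacab   read a → write c, move +1, go to q3
q3 | bc[b]acab
At halt the head is at cell 1.

1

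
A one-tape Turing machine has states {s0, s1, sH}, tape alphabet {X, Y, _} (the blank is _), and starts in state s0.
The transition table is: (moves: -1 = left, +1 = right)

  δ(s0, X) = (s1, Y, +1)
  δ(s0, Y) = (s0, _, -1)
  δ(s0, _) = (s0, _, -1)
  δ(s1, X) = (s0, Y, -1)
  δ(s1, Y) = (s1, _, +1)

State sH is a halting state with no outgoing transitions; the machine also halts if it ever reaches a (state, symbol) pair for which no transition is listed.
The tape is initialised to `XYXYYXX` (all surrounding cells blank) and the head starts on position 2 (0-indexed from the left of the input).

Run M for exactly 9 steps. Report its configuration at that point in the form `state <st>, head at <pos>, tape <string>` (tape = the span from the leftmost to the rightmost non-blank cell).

state s1, head at 1, tape Y____YX

s0 | XY[X]YYXX   read X → write Y, move +1, go to s1
s1 | XYY[Y]YXX   read Y → write _, move +1, go to s1
s1 | XYY_[Y]XX   read Y → write _, move +1, go to s1
s1 | XYY__[X]X   read X → write Y, move -1, go to s0
s0 | XYY_[_]YX   read _ → write _, move -1, go to s0
s0 | XYY[_]_YX   read _ → write _, move -1, go to s0
s0 | XY[Y]__YX   read Y → write _, move -1, go to s0
s0 | X[Y]___YX   read Y → write _, move -1, go to s0
s0 | [X]____YX   read X → write Y, move +1, go to s1
s1 | Y[_]___YX
After 9 steps: state s1, head at 1, tape Y____YX.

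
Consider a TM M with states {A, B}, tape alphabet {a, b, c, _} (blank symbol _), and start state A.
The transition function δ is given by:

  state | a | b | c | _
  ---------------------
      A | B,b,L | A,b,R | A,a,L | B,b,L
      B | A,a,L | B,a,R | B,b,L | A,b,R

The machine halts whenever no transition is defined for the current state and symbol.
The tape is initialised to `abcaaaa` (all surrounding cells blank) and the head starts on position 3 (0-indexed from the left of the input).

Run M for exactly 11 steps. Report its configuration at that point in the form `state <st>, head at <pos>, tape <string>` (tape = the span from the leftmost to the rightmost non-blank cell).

state B, head at -2, tape bababaaa

A | __abc[a]aaa   read a → write b, move L, go to B
B | __ab[c]baaa   read c → write b, move L, go to B
B | __a[b]bbaaa   read b → write a, move R, go to B
B | __aa[b]baaa   read b → write a, move R, go to B
B | __aaa[b]aaa   read b → write a, move R, go to B
B | __aaaa[a]aa   read a → write a, move L, go to A
A | __aaa[a]aaa   read a → write b, move L, go to B
B | __aa[a]baaa   read a → write a, move L, go to A
A | __a[a]abaaa   read a → write b, move L, go to B
B | __[a]babaaa   read a → write a, move L, go to A
A | _[_]ababaaa   read _ → write b, move L, go to B
B | [_]bababaaa
After 11 steps: state B, head at -2, tape bababaaa.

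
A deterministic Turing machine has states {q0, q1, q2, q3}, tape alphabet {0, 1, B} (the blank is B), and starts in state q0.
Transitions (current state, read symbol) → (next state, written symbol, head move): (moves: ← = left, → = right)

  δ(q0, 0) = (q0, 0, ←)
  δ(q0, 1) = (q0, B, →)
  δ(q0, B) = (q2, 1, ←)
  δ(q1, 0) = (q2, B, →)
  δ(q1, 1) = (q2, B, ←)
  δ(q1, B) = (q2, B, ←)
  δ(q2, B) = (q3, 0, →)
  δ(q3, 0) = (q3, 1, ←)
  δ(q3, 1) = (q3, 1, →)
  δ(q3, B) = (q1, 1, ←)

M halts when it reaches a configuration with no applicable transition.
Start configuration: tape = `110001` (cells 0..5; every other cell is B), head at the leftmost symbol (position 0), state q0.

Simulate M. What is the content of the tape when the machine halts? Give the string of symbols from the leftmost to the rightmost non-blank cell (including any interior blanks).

01111B1

q0 | [1]10001B   read 1 → write B, move →, go to q0
q0 | B[1]0001B   read 1 → write B, move →, go to q0
q0 | BB[0]001B   read 0 → write 0, move ←, go to q0
q0 | B[B]0001B   read B → write 1, move ←, go to q2
q2 | [B]10001B   read B → write 0, move →, go to q3
q3 | 0[1]0001B   read 1 → write 1, move →, go to q3
q3 | 01[0]001B   read 0 → write 1, move ←, go to q3
q3 | 0[1]1001B   read 1 → write 1, move →, go to q3
q3 | 01[1]001B   read 1 → write 1, move →, go to q3
q3 | 011[0]01B   read 0 → write 1, move ←, go to q3
q3 | 01[1]101B   read 1 → write 1, move →, go to q3
q3 | 011[1]01B   read 1 → write 1, move →, go to q3
q3 | 0111[0]1B   read 0 → write 1, move ←, go to q3
q3 | 011[1]11B   read 1 → write 1, move →, go to q3
q3 | 0111[1]1B   read 1 → write 1, move →, go to q3
q3 | 01111[1]B   read 1 → write 1, move →, go to q3
q3 | 011111[B]   read B → write 1, move ←, go to q1
q1 | 01111[1]1   read 1 → write B, move ←, go to q2
q2 | 0111[1]B1
The non-blank tape span at halt is 01111B1.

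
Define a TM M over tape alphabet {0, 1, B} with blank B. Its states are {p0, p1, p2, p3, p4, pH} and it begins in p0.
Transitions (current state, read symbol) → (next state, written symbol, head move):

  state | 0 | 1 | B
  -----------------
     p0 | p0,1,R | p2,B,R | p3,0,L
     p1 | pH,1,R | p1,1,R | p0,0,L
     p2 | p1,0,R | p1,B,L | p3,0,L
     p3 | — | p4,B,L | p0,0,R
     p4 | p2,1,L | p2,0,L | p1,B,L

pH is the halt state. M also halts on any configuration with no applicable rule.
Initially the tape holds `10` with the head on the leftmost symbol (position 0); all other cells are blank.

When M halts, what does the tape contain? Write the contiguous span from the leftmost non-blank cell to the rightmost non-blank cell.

01B00

state=p0 head=0 tape=B[1]0BB   (p0,1)→(p2,B,R)
state=p2 head=1 tape=BB[0]BB   (p2,0)→(p1,0,R)
state=p1 head=2 tape=BB0[B]B   (p1,B)→(p0,0,L)
state=p0 head=1 tape=BB[0]0B   (p0,0)→(p0,1,R)
state=p0 head=2 tape=BB1[0]B   (p0,0)→(p0,1,R)
state=p0 head=3 tape=BB11[B]   (p0,B)→(p3,0,L)
state=p3 head=2 tape=BB1[1]0   (p3,1)→(p4,B,L)
state=p4 head=1 tape=BB[1]B0   (p4,1)→(p2,0,L)
state=p2 head=0 tape=B[B]0B0   (p2,B)→(p3,0,L)
state=p3 head=-1 tape=[B]00B0   (p3,B)→(p0,0,R)
state=p0 head=0 tape=0[0]0B0   (p0,0)→(p0,1,R)
state=p0 head=1 tape=01[0]B0   (p0,0)→(p0,1,R)
state=p0 head=2 tape=011[B]0   (p0,B)→(p3,0,L)
state=p3 head=1 tape=01[1]00   (p3,1)→(p4,B,L)
state=p4 head=0 tape=0[1]B00   (p4,1)→(p2,0,L)
state=p2 head=-1 tape=[0]0B00   (p2,0)→(p1,0,R)
state=p1 head=0 tape=0[0]B00   (p1,0)→(pH,1,R)
state=pH head=1 tape=01[B]00
The non-blank tape span at halt is 01B00.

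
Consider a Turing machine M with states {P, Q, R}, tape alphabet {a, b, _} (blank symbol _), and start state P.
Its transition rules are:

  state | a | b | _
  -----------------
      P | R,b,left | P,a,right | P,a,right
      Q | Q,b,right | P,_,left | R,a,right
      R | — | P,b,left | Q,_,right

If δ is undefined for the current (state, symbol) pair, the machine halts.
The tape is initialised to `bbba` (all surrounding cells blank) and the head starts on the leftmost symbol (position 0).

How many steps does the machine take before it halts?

state=P head=0 tape=[b]bba   (P,b)→(P,a,right)
state=P head=1 tape=a[b]ba   (P,b)→(P,a,right)
state=P head=2 tape=aa[b]a   (P,b)→(P,a,right)
state=P head=3 tape=aaa[a]   (P,a)→(R,b,left)
state=R head=2 tape=aa[a]b
M halts after 4 transitions.

4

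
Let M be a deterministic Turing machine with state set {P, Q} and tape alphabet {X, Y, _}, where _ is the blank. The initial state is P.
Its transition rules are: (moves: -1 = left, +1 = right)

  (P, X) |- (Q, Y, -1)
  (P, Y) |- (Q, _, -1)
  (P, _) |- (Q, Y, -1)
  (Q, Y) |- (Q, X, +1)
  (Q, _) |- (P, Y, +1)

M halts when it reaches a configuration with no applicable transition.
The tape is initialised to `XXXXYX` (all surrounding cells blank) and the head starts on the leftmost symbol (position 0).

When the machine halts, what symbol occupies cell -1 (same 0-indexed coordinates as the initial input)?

X

state=P head=0 tape=_[X]XXXYX   (P,X)→(Q,Y,-1)
state=Q head=-1 tape=[_]YXXXYX   (Q,_)→(P,Y,+1)
state=P head=0 tape=Y[Y]XXXYX   (P,Y)→(Q,_,-1)
state=Q head=-1 tape=[Y]_XXXYX   (Q,Y)→(Q,X,+1)
state=Q head=0 tape=X[_]XXXYX   (Q,_)→(P,Y,+1)
state=P head=1 tape=XY[X]XXYX   (P,X)→(Q,Y,-1)
state=Q head=0 tape=X[Y]YXXYX   (Q,Y)→(Q,X,+1)
state=Q head=1 tape=XX[Y]XXYX   (Q,Y)→(Q,X,+1)
state=Q head=2 tape=XXX[X]XYX
Cell -1 holds X when M halts.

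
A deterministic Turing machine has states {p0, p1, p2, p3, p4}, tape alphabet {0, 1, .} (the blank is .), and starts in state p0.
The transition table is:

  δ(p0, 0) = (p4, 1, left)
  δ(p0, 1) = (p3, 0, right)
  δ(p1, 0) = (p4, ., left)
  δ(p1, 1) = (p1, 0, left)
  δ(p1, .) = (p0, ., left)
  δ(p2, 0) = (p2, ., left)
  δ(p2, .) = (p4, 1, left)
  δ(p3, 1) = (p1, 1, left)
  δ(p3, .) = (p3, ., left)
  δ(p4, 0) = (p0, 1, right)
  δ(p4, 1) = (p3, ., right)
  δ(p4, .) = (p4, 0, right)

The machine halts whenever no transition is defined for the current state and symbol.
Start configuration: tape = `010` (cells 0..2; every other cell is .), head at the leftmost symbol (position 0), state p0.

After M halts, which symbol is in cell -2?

0

p0 | ..[0]10   read 0 → write 1, move left, go to p4
p4 | .[.]110   read . → write 0, move right, go to p4
p4 | .0[1]10   read 1 → write ., move right, go to p3
p3 | .0.[1]0   read 1 → write 1, move left, go to p1
p1 | .0[.]10   read . → write ., move left, go to p0
p0 | .[0].10   read 0 → write 1, move left, go to p4
p4 | [.]1.10   read . → write 0, move right, go to p4
p4 | 0[1].10   read 1 → write ., move right, go to p3
p3 | 0.[.]10   read . → write ., move left, go to p3
p3 | 0[.].10   read . → write ., move left, go to p3
p3 | [0]..10
Cell -2 holds 0 when M halts.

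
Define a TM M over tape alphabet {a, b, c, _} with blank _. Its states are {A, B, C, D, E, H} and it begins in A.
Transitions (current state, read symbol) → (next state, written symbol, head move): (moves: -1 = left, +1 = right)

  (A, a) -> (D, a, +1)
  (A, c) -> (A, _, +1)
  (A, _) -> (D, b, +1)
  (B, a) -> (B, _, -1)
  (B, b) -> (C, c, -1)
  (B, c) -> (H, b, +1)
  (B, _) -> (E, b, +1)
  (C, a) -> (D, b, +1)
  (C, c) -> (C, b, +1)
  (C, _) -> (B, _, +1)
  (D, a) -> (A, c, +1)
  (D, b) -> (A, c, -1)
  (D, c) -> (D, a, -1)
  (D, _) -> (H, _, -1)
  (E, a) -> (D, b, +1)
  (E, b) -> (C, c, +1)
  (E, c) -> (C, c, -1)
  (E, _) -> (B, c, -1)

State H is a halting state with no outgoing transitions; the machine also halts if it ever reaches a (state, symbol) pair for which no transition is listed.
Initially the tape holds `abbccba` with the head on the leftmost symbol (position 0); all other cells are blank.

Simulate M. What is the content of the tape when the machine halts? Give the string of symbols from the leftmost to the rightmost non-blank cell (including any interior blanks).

cccccacb

state=A head=0 tape=[a]bbccba__   (A,a)→(D,a,+1)
state=D head=1 tape=a[b]bccba__   (D,b)→(A,c,-1)
state=A head=0 tape=[a]cbccba__   (A,a)→(D,a,+1)
state=D head=1 tape=a[c]bccba__   (D,c)→(D,a,-1)
state=D head=0 tape=[a]abccba__   (D,a)→(A,c,+1)
state=A head=1 tape=c[a]bccba__   (A,a)→(D,a,+1)
state=D head=2 tape=ca[b]ccba__   (D,b)→(A,c,-1)
state=A head=1 tape=c[a]cccba__   (A,a)→(D,a,+1)
state=D head=2 tape=ca[c]ccba__   (D,c)→(D,a,-1)
state=D head=1 tape=c[a]accba__   (D,a)→(A,c,+1)
state=A head=2 tape=cc[a]ccba__   (A,a)→(D,a,+1)
state=D head=3 tape=cca[c]cba__   (D,c)→(D,a,-1)
state=D head=2 tape=cc[a]acba__   (D,a)→(A,c,+1)
state=A head=3 tape=ccc[a]cba__   (A,a)→(D,a,+1)
state=D head=4 tape=ccca[c]ba__   (D,c)→(D,a,-1)
state=D head=3 tape=ccc[a]aba__   (D,a)→(A,c,+1)
state=A head=4 tape=cccc[a]ba__   (A,a)→(D,a,+1)
state=D head=5 tape=cccca[b]a__   (D,b)→(A,c,-1)
state=A head=4 tape=cccc[a]ca__   (A,a)→(D,a,+1)
state=D head=5 tape=cccca[c]a__   (D,c)→(D,a,-1)
state=D head=4 tape=cccc[a]aa__   (D,a)→(A,c,+1)
state=A head=5 tape=ccccc[a]a__   (A,a)→(D,a,+1)
state=D head=6 tape=ccccca[a]__   (D,a)→(A,c,+1)
state=A head=7 tape=cccccac[_]_   (A,_)→(D,b,+1)
state=D head=8 tape=cccccacb[_]   (D,_)→(H,_,-1)
state=H head=7 tape=cccccac[b]_
The non-blank tape span at halt is cccccacb.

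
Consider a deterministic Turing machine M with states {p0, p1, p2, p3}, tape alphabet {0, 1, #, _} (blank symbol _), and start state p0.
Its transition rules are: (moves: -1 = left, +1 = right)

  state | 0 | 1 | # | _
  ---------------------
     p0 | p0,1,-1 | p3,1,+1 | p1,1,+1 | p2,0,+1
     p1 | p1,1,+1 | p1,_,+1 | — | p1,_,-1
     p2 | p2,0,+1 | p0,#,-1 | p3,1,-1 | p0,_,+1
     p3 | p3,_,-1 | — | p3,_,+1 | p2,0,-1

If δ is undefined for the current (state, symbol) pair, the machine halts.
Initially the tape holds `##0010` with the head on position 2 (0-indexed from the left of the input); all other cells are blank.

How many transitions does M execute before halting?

p0 | ##[0]010_   read 0 → write 1, move -1, go to p0
p0 | #[#]1010_   read # → write 1, move +1, go to p1
p1 | #1[1]010_   read 1 → write _, move +1, go to p1
p1 | #1_[0]10_   read 0 → write 1, move +1, go to p1
p1 | #1_1[1]0_   read 1 → write _, move +1, go to p1
p1 | #1_1_[0]_   read 0 → write 1, move +1, go to p1
p1 | #1_1_1[_]   read _ → write _, move -1, go to p1
p1 | #1_1_[1]_   read 1 → write _, move +1, go to p1
p1 | #1_1__[_]   read _ → write _, move -1, go to p1
p1 | #1_1_[_]_   read _ → write _, move -1, go to p1
p1 | #1_1[_]__   read _ → write _, move -1, go to p1
p1 | #1_[1]___   read 1 → write _, move +1, go to p1
p1 | #1__[_]__   read _ → write _, move -1, go to p1
p1 | #1_[_]___   read _ → write _, move -1, go to p1
p1 | #1[_]____   read _ → write _, move -1, go to p1
p1 | #[1]_____   read 1 → write _, move +1, go to p1
p1 | #_[_]____   read _ → write _, move -1, go to p1
p1 | #[_]_____   read _ → write _, move -1, go to p1
p1 | [#]______
M halts after 18 transitions.

18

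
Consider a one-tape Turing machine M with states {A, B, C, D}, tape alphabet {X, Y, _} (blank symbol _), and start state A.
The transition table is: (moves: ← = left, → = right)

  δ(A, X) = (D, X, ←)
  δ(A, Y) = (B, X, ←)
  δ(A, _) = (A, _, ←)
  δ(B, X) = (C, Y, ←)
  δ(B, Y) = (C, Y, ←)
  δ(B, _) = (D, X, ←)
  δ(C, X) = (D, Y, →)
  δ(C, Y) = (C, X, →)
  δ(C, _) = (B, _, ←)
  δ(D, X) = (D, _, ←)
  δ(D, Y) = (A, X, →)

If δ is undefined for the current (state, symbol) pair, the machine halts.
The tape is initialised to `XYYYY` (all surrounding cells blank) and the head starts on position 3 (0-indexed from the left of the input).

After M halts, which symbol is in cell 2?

state=A head=3 tape=_XYY[Y]Y_   (A,Y)→(B,X,←)
state=B head=2 tape=_XY[Y]XY_   (B,Y)→(C,Y,←)
state=C head=1 tape=_X[Y]YXY_   (C,Y)→(C,X,→)
state=C head=2 tape=_XX[Y]XY_   (C,Y)→(C,X,→)
state=C head=3 tape=_XXX[X]Y_   (C,X)→(D,Y,→)
state=D head=4 tape=_XXXY[Y]_   (D,Y)→(A,X,→)
state=A head=5 tape=_XXXYX[_]   (A,_)→(A,_,←)
state=A head=4 tape=_XXXY[X]_   (A,X)→(D,X,←)
state=D head=3 tape=_XXX[Y]X_   (D,Y)→(A,X,→)
state=A head=4 tape=_XXXX[X]_   (A,X)→(D,X,←)
state=D head=3 tape=_XXX[X]X_   (D,X)→(D,_,←)
state=D head=2 tape=_XX[X]_X_   (D,X)→(D,_,←)
state=D head=1 tape=_X[X]__X_   (D,X)→(D,_,←)
state=D head=0 tape=_[X]___X_   (D,X)→(D,_,←)
state=D head=-1 tape=[_]____X_
Cell 2 holds _ when M halts.

_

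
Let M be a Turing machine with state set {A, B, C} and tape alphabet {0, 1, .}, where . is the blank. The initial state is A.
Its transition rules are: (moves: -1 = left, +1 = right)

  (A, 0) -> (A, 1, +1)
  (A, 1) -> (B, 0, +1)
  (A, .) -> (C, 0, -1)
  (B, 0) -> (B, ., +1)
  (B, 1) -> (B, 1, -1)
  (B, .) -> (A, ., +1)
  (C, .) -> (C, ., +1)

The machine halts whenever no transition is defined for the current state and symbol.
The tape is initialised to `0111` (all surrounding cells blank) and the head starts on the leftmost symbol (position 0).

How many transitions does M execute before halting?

15

state=A head=0 tape=[0]111..   (A,0)→(A,1,+1)
state=A head=1 tape=1[1]11..   (A,1)→(B,0,+1)
state=B head=2 tape=10[1]1..   (B,1)→(B,1,-1)
state=B head=1 tape=1[0]11..   (B,0)→(B,.,+1)
state=B head=2 tape=1.[1]1..   (B,1)→(B,1,-1)
state=B head=1 tape=1[.]11..   (B,.)→(A,.,+1)
state=A head=2 tape=1.[1]1..   (A,1)→(B,0,+1)
state=B head=3 tape=1.0[1]..   (B,1)→(B,1,-1)
state=B head=2 tape=1.[0]1..   (B,0)→(B,.,+1)
state=B head=3 tape=1..[1]..   (B,1)→(B,1,-1)
state=B head=2 tape=1.[.]1..   (B,.)→(A,.,+1)
state=A head=3 tape=1..[1]..   (A,1)→(B,0,+1)
state=B head=4 tape=1..0[.].   (B,.)→(A,.,+1)
state=A head=5 tape=1..0.[.]   (A,.)→(C,0,-1)
state=C head=4 tape=1..0[.]0   (C,.)→(C,.,+1)
state=C head=5 tape=1..0.[0]
M halts after 15 transitions.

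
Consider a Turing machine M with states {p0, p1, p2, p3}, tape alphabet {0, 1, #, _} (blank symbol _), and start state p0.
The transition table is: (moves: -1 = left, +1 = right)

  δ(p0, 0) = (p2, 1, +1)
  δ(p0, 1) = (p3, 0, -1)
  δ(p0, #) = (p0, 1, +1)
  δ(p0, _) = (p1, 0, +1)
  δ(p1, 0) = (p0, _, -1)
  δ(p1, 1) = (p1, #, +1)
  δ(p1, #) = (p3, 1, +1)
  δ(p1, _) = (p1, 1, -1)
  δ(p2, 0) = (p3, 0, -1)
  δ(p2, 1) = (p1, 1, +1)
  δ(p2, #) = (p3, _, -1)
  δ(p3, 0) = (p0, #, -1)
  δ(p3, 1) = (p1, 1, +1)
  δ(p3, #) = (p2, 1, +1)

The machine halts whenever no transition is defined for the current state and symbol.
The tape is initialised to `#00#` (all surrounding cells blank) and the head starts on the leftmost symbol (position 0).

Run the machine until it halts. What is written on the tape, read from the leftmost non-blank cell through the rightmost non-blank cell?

0__#

state=p0 head=0 tape=_[#]00#   (p0,#)→(p0,1,+1)
state=p0 head=1 tape=_1[0]0#   (p0,0)→(p2,1,+1)
state=p2 head=2 tape=_11[0]#   (p2,0)→(p3,0,-1)
state=p3 head=1 tape=_1[1]0#   (p3,1)→(p1,1,+1)
state=p1 head=2 tape=_11[0]#   (p1,0)→(p0,_,-1)
state=p0 head=1 tape=_1[1]_#   (p0,1)→(p3,0,-1)
state=p3 head=0 tape=_[1]0_#   (p3,1)→(p1,1,+1)
state=p1 head=1 tape=_1[0]_#   (p1,0)→(p0,_,-1)
state=p0 head=0 tape=_[1]__#   (p0,1)→(p3,0,-1)
state=p3 head=-1 tape=[_]0__#
The non-blank tape span at halt is 0__#.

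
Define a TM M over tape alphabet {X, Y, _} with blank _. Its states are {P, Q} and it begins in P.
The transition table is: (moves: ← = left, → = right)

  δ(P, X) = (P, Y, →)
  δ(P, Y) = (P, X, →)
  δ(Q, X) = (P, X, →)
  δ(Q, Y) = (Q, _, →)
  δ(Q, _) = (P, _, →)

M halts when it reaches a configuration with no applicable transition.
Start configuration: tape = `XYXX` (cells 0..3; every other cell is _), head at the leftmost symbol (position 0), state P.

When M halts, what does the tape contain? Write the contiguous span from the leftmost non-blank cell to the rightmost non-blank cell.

YXYY

state=P head=0 tape=[X]YXX_   (P,X)→(P,Y,→)
state=P head=1 tape=Y[Y]XX_   (P,Y)→(P,X,→)
state=P head=2 tape=YX[X]X_   (P,X)→(P,Y,→)
state=P head=3 tape=YXY[X]_   (P,X)→(P,Y,→)
state=P head=4 tape=YXYY[_]
The non-blank tape span at halt is YXYY.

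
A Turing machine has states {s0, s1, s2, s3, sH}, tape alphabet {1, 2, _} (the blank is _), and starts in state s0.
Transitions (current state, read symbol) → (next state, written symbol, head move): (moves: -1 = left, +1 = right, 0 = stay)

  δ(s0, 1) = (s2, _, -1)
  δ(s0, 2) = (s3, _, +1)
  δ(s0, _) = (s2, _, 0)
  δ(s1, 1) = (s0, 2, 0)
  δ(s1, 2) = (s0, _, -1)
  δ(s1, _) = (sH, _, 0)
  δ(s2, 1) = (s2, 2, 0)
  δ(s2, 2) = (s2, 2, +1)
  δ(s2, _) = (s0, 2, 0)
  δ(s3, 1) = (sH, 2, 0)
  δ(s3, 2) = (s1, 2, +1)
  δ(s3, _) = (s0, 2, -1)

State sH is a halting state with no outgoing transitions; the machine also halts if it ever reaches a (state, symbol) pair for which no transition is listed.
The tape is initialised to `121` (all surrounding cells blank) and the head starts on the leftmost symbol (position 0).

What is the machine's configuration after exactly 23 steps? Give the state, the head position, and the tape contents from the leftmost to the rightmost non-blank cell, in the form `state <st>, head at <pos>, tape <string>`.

s0 | _[1]21__   read 1 → write _, move -1, go to s2
s2 | [_]_21__   read _ → write 2, move 0, go to s0
s0 | [2]_21__   read 2 → write _, move +1, go to s3
s3 | _[_]21__   read _ → write 2, move -1, go to s0
s0 | [_]221__   read _ → write _, move 0, go to s2
s2 | [_]221__   read _ → write 2, move 0, go to s0
s0 | [2]221__   read 2 → write _, move +1, go to s3
s3 | _[2]21__   read 2 → write 2, move +1, go to s1
s1 | _2[2]1__   read 2 → write _, move -1, go to s0
s0 | _[2]_1__   read 2 → write _, move +1, go to s3
s3 | __[_]1__   read _ → write 2, move -1, go to s0
s0 | _[_]21__   read _ → write _, move 0, go to s2
s2 | _[_]21__   read _ → write 2, move 0, go to s0
s0 | _[2]21__   read 2 → write _, move +1, go to s3
s3 | __[2]1__   read 2 → write 2, move +1, go to s1
s1 | __2[1]__   read 1 → write 2, move 0, go to s0
s0 | __2[2]__   read 2 → write _, move +1, go to s3
s3 | __2_[_]_   read _ → write 2, move -1, go to s0
s0 | __2[_]2_   read _ → write _, move 0, go to s2
s2 | __2[_]2_   read _ → write 2, move 0, go to s0
s0 | __2[2]2_   read 2 → write _, move +1, go to s3
s3 | __2_[2]_   read 2 → write 2, move +1, go to s1
s1 | __2_2[_]   read _ → write _, move 0, go to sH
sH | __2_2[_]
After 23 steps: state sH, head at 4, tape 2_2.

state sH, head at 4, tape 2_2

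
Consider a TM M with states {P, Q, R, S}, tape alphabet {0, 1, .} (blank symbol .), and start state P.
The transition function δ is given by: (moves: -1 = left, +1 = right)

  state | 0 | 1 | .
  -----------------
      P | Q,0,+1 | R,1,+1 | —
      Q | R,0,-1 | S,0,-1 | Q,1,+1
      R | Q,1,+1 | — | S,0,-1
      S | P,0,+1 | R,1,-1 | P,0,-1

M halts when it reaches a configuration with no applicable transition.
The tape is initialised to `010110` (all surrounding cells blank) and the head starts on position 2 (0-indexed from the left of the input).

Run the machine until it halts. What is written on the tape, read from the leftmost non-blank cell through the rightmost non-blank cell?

010010

state=P head=2 tape=01[0]110   (P,0)→(Q,0,+1)
state=Q head=3 tape=010[1]10   (Q,1)→(S,0,-1)
state=S head=2 tape=01[0]010   (S,0)→(P,0,+1)
state=P head=3 tape=010[0]10   (P,0)→(Q,0,+1)
state=Q head=4 tape=0100[1]0   (Q,1)→(S,0,-1)
state=S head=3 tape=010[0]00   (S,0)→(P,0,+1)
state=P head=4 tape=0100[0]0   (P,0)→(Q,0,+1)
state=Q head=5 tape=01000[0]   (Q,0)→(R,0,-1)
state=R head=4 tape=0100[0]0   (R,0)→(Q,1,+1)
state=Q head=5 tape=01001[0]   (Q,0)→(R,0,-1)
state=R head=4 tape=0100[1]0
The non-blank tape span at halt is 010010.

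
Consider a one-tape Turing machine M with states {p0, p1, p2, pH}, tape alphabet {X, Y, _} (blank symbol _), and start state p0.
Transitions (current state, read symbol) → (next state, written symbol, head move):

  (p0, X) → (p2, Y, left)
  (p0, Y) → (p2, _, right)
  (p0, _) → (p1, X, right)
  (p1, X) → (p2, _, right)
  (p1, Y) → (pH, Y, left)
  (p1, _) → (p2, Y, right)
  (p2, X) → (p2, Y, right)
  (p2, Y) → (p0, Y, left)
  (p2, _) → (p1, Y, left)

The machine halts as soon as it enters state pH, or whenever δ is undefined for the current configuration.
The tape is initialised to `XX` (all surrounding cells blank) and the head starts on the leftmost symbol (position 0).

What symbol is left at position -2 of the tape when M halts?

state=p0 head=0 tape=__[X]X   (p0,X)→(p2,Y,left)
state=p2 head=-1 tape=_[_]YX   (p2,_)→(p1,Y,left)
state=p1 head=-2 tape=[_]YYX   (p1,_)→(p2,Y,right)
state=p2 head=-1 tape=Y[Y]YX   (p2,Y)→(p0,Y,left)
state=p0 head=-2 tape=[Y]YYX   (p0,Y)→(p2,_,right)
state=p2 head=-1 tape=_[Y]YX   (p2,Y)→(p0,Y,left)
state=p0 head=-2 tape=[_]YYX   (p0,_)→(p1,X,right)
state=p1 head=-1 tape=X[Y]YX   (p1,Y)→(pH,Y,left)
state=pH head=-2 tape=[X]YYX
Cell -2 holds X when M halts.

X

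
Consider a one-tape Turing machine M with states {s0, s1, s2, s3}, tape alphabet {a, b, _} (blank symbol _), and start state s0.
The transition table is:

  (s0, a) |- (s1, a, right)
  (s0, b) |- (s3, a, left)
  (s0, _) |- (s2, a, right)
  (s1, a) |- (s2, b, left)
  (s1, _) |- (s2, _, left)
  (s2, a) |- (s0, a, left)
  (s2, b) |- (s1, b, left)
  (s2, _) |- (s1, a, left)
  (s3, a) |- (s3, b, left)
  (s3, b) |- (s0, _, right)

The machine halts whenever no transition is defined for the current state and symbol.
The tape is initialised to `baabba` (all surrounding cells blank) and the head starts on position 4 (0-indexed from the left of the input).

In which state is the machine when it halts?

s3

s0 | _baab[b]a   read b → write a, move left, go to s3
s3 | _baa[b]aa   read b → write _, move right, go to s0
s0 | _baa_[a]a   read a → write a, move right, go to s1
s1 | _baa_a[a]   read a → write b, move left, go to s2
s2 | _baa_[a]b   read a → write a, move left, go to s0
s0 | _baa[_]ab   read _ → write a, move right, go to s2
s2 | _baaa[a]b   read a → write a, move left, go to s0
s0 | _baa[a]ab   read a → write a, move right, go to s1
s1 | _baaa[a]b   read a → write b, move left, go to s2
s2 | _baa[a]bb   read a → write a, move left, go to s0
s0 | _ba[a]abb   read a → write a, move right, go to s1
s1 | _baa[a]bb   read a → write b, move left, go to s2
s2 | _ba[a]bbb   read a → write a, move left, go to s0
s0 | _b[a]abbb   read a → write a, move right, go to s1
s1 | _ba[a]bbb   read a → write b, move left, go to s2
s2 | _b[a]bbbb   read a → write a, move left, go to s0
s0 | _[b]abbbb   read b → write a, move left, go to s3
s3 | [_]aabbbb
No transition is defined for (s3, _); M halts in state s3.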